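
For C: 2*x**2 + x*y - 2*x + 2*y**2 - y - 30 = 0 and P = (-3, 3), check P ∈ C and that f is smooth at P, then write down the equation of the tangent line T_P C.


Tangent line at P: -11*x + 8*y - 57 = 0.

Step 1: f(-3, 3) = 0, so P lies on C.
Step 2: partial derivatives
  f_x(x, y) = 4*x + y - 2, f_y(x, y) = x + 4*y - 1.
  f_x(P) = -11, f_y(P) = 8 (gradient nonzero, so P is smooth).
Step 3: tangent line at P: -11·(x − -3) + 8·(y − 3) = 0.
Expanding: -11*x + 8*y - 57 = 0.


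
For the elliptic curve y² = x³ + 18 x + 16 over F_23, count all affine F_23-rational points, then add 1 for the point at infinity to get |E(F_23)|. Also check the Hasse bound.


Affine points = {(0, 4), (0, 19), (1, 9), (1, 14), (5, 1), (5, 22), (6, 8), (6, 15), (7, 5), (7, 18), (10, 0), (11, 2), (11, 21), (13, 3), (13, 20), (15, 2), (15, 21), (18, 10), (18, 13), (19, 8), (19, 15), (20, 2), (20, 21), (21, 8), (21, 15)}; affine count = 25; |E(F_23)| = 26.

Discriminant check: Δ ∝ 4a³ + 27b² = 4·18³ + 27·16² = 4·5832 + 27·256 ≡ 18 (mod 23). Nonzero ⇒ E is nonsingular.
For each x ∈ F_23, compute rhs = x³ + 18·x + 16 mod 23, then count y ∈ F_23 with y² ≡ rhs.
  x = 0: rhs = 16, matching y values: 4, 19 (2 points).
  x = 1: rhs = 12, matching y values: 9, 14 (2 points).
  x = 2: rhs = 14, matching y values: none (0 points).
  x = 3: rhs = 5, matching y values: none (0 points).
  x = 4: rhs = 14, matching y values: none (0 points).
  x = 5: rhs = 1, matching y values: 1, 22 (2 points).
  x = 6: rhs = 18, matching y values: 8, 15 (2 points).
  x = 7: rhs = 2, matching y values: 5, 18 (2 points).
  x = 8: rhs = 5, matching y values: none (0 points).
  x = 9: rhs = 10, matching y values: none (0 points).
  x = 10: rhs = 0, matching y values: 0 (1 points).
  x = 11: rhs = 4, matching y values: 2, 21 (2 points).
  x = 12: rhs = 5, matching y values: none (0 points).
  x = 13: rhs = 9, matching y values: 3, 20 (2 points).
  x = 14: rhs = 22, matching y values: none (0 points).
  x = 15: rhs = 4, matching y values: 2, 21 (2 points).
  x = 16: rhs = 7, matching y values: none (0 points).
  x = 17: rhs = 14, matching y values: none (0 points).
  x = 18: rhs = 8, matching y values: 10, 13 (2 points).
  x = 19: rhs = 18, matching y values: 8, 15 (2 points).
  x = 20: rhs = 4, matching y values: 2, 21 (2 points).
  x = 21: rhs = 18, matching y values: 8, 15 (2 points).
  x = 22: rhs = 20, matching y values: none (0 points).
Total affine count: 25.
Full point count |E(F_23)| = 25 + 1 = 26.
Hasse bound: |26 − (23+1)| = |2| = 2 ≤ 2√23 ≈ 9.5917 ✓.


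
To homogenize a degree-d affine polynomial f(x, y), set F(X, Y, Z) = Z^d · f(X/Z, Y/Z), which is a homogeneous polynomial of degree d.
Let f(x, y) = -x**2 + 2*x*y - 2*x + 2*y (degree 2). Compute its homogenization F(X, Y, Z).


F(X, Y, Z) = -X**2 + 2*X*Y - 2*X*Z + 2*Y*Z

deg(f) = 2.
Substitute x = X/Z, y = Y/Z into f, then multiply by Z^2.
  monomial -1·x^2·y^0 ↦ -1·X^2·Y^0·Z^0.
  monomial 2·x^1·y^1 ↦ 2·X^1·Y^1·Z^0.
  monomial -2·x^1·y^0 ↦ -2·X^1·Y^0·Z^1.
  monomial 2·x^0·y^1 ↦ 2·X^0·Y^1·Z^1.
Collecting: F(X, Y, Z) = -X**2 + 2*X*Y - 2*X*Z + 2*Y*Z.


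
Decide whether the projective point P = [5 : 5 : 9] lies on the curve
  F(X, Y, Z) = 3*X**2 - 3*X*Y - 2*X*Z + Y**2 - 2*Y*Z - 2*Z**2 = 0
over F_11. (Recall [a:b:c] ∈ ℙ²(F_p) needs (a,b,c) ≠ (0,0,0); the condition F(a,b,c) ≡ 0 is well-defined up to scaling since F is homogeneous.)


F(5,5,9) ≡ 2 (mod 11); P is NOT on the curve.

Evaluate F(5, 5, 9) term-by-term (mod 11).
  3*X**2 ↦ 3·25·1·1 = 75
  -3*X*Y ↦ -3·5·5·1 = -75
  -2*X*Z ↦ -2·5·1·9 = -90
  Y**2 ↦ 1·1·25·1 = 25
  -2*Y*Z ↦ -2·1·5·9 = -90
  -2*Z**2 ↦ -2·1·1·81 = -162
Sum: F(5, 5, 9) = (75) + (-75) + (-90) + (25) + (-90) + (-162) = -317.
Reducing mod 11: -317 ≡ 2 (mod 11).
Since F(a, b, c) ≡ 2 ≠ 0 (mod 11), P does NOT lie on the curve.


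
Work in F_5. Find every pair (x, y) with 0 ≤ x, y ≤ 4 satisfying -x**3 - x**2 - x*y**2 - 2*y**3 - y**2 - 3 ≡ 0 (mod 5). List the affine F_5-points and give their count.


Affine F_5-points: {(1, 0), (1, 4), (2, 0), (2, 1), (3, 1), (4, 1)}; count = 6.

For each of the 25 pairs (x, y) ∈ F_5², evaluate f(x, y) mod 5. Record the zeros.
  x = 0: [0↦2, 1↦4, 2↦2, 3↦4, 4↦3]  zeros at y ∈ ∅
  x = 1: [0↦0, 1↦1, 2↦1, 3↦3, 4↦0]  zeros at y ∈ {0, 4}
  x = 2: [0↦0, 1↦0, 2↦2, 3↦4, 4↦4]  zeros at y ∈ {0, 1}
  x = 3: [0↦1, 1↦0, 2↦4, 3↦1, 4↦4]  zeros at y ∈ {1}
  x = 4: [0↦2, 1↦0, 2↦1, 3↦3, 4↦4]  zeros at y ∈ {1}
Collecting zeros: affine points = {(1, 0), (1, 4), (2, 0), (2, 1), (3, 1), (4, 1)}.
Total count |C(F_5)_aff| = 6.


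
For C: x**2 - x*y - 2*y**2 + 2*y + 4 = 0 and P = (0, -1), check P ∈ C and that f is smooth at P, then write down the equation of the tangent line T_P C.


Tangent line at P: x + 6*y + 6 = 0.

Step 1: f(0, -1) = 0, so P lies on C.
Step 2: partial derivatives
  f_x(x, y) = 2*x - y, f_y(x, y) = -x - 4*y + 2.
  f_x(P) = 1, f_y(P) = 6 (gradient nonzero, so P is smooth).
Step 3: tangent line at P: 1·(x − 0) + 6·(y − -1) = 0.
Expanding: x + 6*y + 6 = 0.


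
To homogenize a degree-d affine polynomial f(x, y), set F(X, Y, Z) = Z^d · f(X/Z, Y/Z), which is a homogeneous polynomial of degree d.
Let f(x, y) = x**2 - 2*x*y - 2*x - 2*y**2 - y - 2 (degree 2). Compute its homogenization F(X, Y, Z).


F(X, Y, Z) = X**2 - 2*X*Y - 2*X*Z - 2*Y**2 - Y*Z - 2*Z**2

deg(f) = 2.
Substitute x = X/Z, y = Y/Z into f, then multiply by Z^2.
  monomial 1·x^2·y^0 ↦ 1·X^2·Y^0·Z^0.
  monomial -2·x^1·y^1 ↦ -2·X^1·Y^1·Z^0.
  monomial -2·x^1·y^0 ↦ -2·X^1·Y^0·Z^1.
  monomial -2·x^0·y^2 ↦ -2·X^0·Y^2·Z^0.
  monomial -1·x^0·y^1 ↦ -1·X^0·Y^1·Z^1.
  monomial -2·x^0·y^0 ↦ -2·X^0·Y^0·Z^2.
Collecting: F(X, Y, Z) = X**2 - 2*X*Y - 2*X*Z - 2*Y**2 - Y*Z - 2*Z**2.


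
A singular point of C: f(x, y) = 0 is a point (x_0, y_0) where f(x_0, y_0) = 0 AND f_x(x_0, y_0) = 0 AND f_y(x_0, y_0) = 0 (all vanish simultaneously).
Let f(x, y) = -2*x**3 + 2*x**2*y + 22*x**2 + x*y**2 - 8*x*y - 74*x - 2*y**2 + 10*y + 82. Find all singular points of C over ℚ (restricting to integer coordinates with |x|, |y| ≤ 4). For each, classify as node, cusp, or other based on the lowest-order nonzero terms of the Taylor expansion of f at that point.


Singular points: {(3, -2)}; classification: cusp.

Compute partial derivatives:
  f_x = -6*x**2 + 4*x*y + 44*x + y**2 - 8*y - 74.
  f_y = 2*x**2 + 2*x*y - 8*x - 4*y + 10.
Scan x_0 ∈ {−4, ..., 4}. For each x_0, f_y(x_0, y) is a polynomial in y; find its integer roots y ∈ {−4, ..., 4}, then test f_x and f at those candidates.
  x = -4: f_y(-4, y) = 74 - 12*y; no integer root y with |y| ≤ 4.
  x = -3: f_y(-3, y) = 52 - 10*y; no integer root y with |y| ≤ 4.
  x = -2: f_y(-2, y) = 34 - 8*y; no integer root y with |y| ≤ 4.
  x = -1: f_y(-1, y) = 20 - 6*y; no integer root y with |y| ≤ 4.
  x = 0: f_y(0, y) = 10 - 4*y; no integer root y with |y| ≤ 4.
  x = 1: f_y(1, y) = 4 - 2*y; vanishes at y ∈ {2}. (1, 2): f_x = -40 ≠ 0.
  x = 2: f_y(2, y) = 2; no integer root y with |y| ≤ 4.
  x = 3: f_y(3, y) = 2*y + 4; vanishes at y ∈ {-2}. (3, -2): f_x = 0, f = 0 — SINGULAR.
  x = 4: f_y(4, y) = 4*y + 10; no integer root y with |y| ≤ 4.
Only singular point on the grid: (3, -2).
Classify: substitute x = 3 + u, y = -2 + v and expand: f = -2*u**3 + 2*u**2*v + u*v**2 + v**2.
No constant or linear terms (consistent with a singular point). Quadratic part: v**2. Cubic part: -2*u**3 + 2*u**2*v + u*v**2.
The quadratic part v**2 is a perfect square, so there is a single (double) tangent line v = 0, i.e. y = -2. Restricting the cubic part to that line (v = 0) leaves -2*u**3 ≠ 0, so f is not divisible by v and the branch is v² ≈ 2*u**3 to lowest order — this is a cusp.
Classification: cusp.


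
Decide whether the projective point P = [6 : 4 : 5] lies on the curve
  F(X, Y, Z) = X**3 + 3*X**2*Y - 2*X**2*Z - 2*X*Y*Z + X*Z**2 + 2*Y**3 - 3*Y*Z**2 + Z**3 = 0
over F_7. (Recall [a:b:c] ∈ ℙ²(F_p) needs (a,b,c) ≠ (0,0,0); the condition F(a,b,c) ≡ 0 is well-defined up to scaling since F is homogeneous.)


F(6,4,5) ≡ 4 (mod 7); P is NOT on the curve.

Evaluate F(6, 4, 5) term-by-term (mod 7).
  X**3 ↦ 1·216·1·1 = 216
  3*X**2*Y ↦ 3·36·4·1 = 432
  -2*X**2*Z ↦ -2·36·1·5 = -360
  -2*X*Y*Z ↦ -2·6·4·5 = -240
  X*Z**2 ↦ 1·6·1·25 = 150
  2*Y**3 ↦ 2·1·64·1 = 128
  -3*Y*Z**2 ↦ -3·1·4·25 = -300
  Z**3 ↦ 1·1·1·125 = 125
Sum: F(6, 4, 5) = (216) + (432) + (-360) + (-240) + (150) + (128) + (-300) + (125) = 151.
Reducing mod 7: 151 ≡ 4 (mod 7).
Since F(a, b, c) ≡ 4 ≠ 0 (mod 7), P does NOT lie on the curve.


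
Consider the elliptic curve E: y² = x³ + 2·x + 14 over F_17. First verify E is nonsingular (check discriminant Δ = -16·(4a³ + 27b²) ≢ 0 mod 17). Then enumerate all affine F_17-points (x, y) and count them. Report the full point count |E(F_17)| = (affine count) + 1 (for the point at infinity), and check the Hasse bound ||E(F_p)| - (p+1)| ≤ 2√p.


Affine points = {(1, 0), (2, 3), (2, 14), (3, 8), (3, 9), (4, 1), (4, 16), (5, 8), (5, 9), (6, 2), (6, 15), (8, 7), (8, 10), (9, 8), (9, 9), (12, 7), (12, 10), (14, 7), (14, 10), (15, 6), (15, 11)}; affine count = 21; |E(F_17)| = 22.

Discriminant check: Δ ∝ 4a³ + 27b² = 4·2³ + 27·14² = 4·8 + 27·196 ≡ 3 (mod 17). Nonzero ⇒ E is nonsingular.
For each x ∈ F_17, compute rhs = x³ + 2·x + 14 mod 17, then count y ∈ F_17 with y² ≡ rhs.
  x = 0: rhs = 14, matching y values: none (0 points).
  x = 1: rhs = 0, matching y values: 0 (1 points).
  x = 2: rhs = 9, matching y values: 3, 14 (2 points).
  x = 3: rhs = 13, matching y values: 8, 9 (2 points).
  x = 4: rhs = 1, matching y values: 1, 16 (2 points).
  x = 5: rhs = 13, matching y values: 8, 9 (2 points).
  x = 6: rhs = 4, matching y values: 2, 15 (2 points).
  x = 7: rhs = 14, matching y values: none (0 points).
  x = 8: rhs = 15, matching y values: 7, 10 (2 points).
  x = 9: rhs = 13, matching y values: 8, 9 (2 points).
  x = 10: rhs = 14, matching y values: none (0 points).
  x = 11: rhs = 7, matching y values: none (0 points).
  x = 12: rhs = 15, matching y values: 7, 10 (2 points).
  x = 13: rhs = 10, matching y values: none (0 points).
  x = 14: rhs = 15, matching y values: 7, 10 (2 points).
  x = 15: rhs = 2, matching y values: 6, 11 (2 points).
  x = 16: rhs = 11, matching y values: none (0 points).
Total affine count: 21.
Full point count |E(F_17)| = 21 + 1 = 22.
Hasse bound: |22 − (17+1)| = |4| = 4 ≤ 2√17 ≈ 8.2462 ✓.


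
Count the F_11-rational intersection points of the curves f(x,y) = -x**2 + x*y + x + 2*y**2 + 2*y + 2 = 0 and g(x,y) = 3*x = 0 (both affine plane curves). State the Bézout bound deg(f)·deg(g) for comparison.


Common zeros: ∅; count = 0; Bézout bound = 2.

deg(f) = 2, deg(g) = 1, so Bézout bound = 2.
Scan x ∈ F_11. For each x, list the y ∈ F_11 with f(x, y) ≡ 0 and those with g(x, y) ≡ 0 (mod 11); the common zeros in that column are the intersection.
  x = 0: f ≡ 0 at y ∈ ∅; g ≡ 0 at y ∈ {0, 1, 2, 3, 4, 5, 6, 7, 8, 9, 10}; common: ∅.
  x = 1: f ≡ 0 at y ∈ {7, 8}; g ≡ 0 at y ∈ ∅; common: ∅.
  x = 2: f ≡ 0 at y ∈ {0, 9}; g ≡ 0 at y ∈ ∅; common: ∅.
  x = 3: f ≡ 0 at y ∈ ∅; g ≡ 0 at y ∈ ∅; common: ∅.
  x = 4: f ≡ 0 at y ∈ ∅; g ≡ 0 at y ∈ ∅; common: ∅.
  x = 5: f ≡ 0 at y ∈ ∅; g ≡ 0 at y ∈ ∅; common: ∅.
  x = 6: f ≡ 0 at y ∈ ∅; g ≡ 0 at y ∈ ∅; common: ∅.
  x = 7: f ≡ 0 at y ∈ {5, 7}; g ≡ 0 at y ∈ ∅; common: ∅.
  x = 8: f ≡ 0 at y ∈ {8, 9}; g ≡ 0 at y ∈ ∅; common: ∅.
  x = 9: f ≡ 0 at y ∈ ∅; g ≡ 0 at y ∈ ∅; common: ∅.
  x = 10: f ≡ 0 at y ∈ {0, 5}; g ≡ 0 at y ∈ ∅; common: ∅.
Collecting: common zeros = ∅, so the count is 0.
Comparison with the Bézout bound: 0 ≤ 2 = deg(f)·deg(g), as expected for curves with no common component (the affine F_11-count falls short of the bound because intersections may lie at infinity, over extension fields, or carry multiplicity).


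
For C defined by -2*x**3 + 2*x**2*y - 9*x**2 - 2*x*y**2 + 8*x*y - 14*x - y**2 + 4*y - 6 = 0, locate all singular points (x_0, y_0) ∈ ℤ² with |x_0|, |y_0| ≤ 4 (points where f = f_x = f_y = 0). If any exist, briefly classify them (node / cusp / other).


Singular points: {(-1, 1)}; classification: node.

Compute partial derivatives:
  f_x = -6*x**2 + 4*x*y - 18*x - 2*y**2 + 8*y - 14.
  f_y = 2*x**2 - 4*x*y + 8*x - 2*y + 4.
Scan x_0 ∈ {−4, ..., 4}. For each x_0, f_y(x_0, y) is a polynomial in y; find its integer roots y ∈ {−4, ..., 4}, then test f_x and f at those candidates.
  x = -4: f_y(-4, y) = 14*y + 4; no integer root y with |y| ≤ 4.
  x = -3: f_y(-3, y) = 10*y - 2; no integer root y with |y| ≤ 4.
  x = -2: f_y(-2, y) = 6*y - 4; no integer root y with |y| ≤ 4.
  x = -1: f_y(-1, y) = 2*y - 2; vanishes at y ∈ {1}. (-1, 1): f_x = 0, f = 0 — SINGULAR.
  x = 0: f_y(0, y) = 4 - 2*y; vanishes at y ∈ {2}. (0, 2): f_x = -6 ≠ 0.
  x = 1: f_y(1, y) = 14 - 6*y; no integer root y with |y| ≤ 4.
  x = 2: f_y(2, y) = 28 - 10*y; no integer root y with |y| ≤ 4.
  x = 3: f_y(3, y) = 46 - 14*y; no integer root y with |y| ≤ 4.
  x = 4: f_y(4, y) = 68 - 18*y; no integer root y with |y| ≤ 4.
Only singular point on the grid: (-1, 1).
Classify: substitute x = -1 + u, y = 1 + v and expand: f = -2*u**3 + 2*u**2*v - u**2 - 2*u*v**2 + v**2.
No constant or linear terms (consistent with a singular point). Quadratic part: -u**2 + v**2. Cubic part: -2*u**3 + 2*u**2*v - 2*u*v**2.
The quadratic part v**2 - u**2 = (v − u)(v + u) splits into two distinct linear factors, so there are two distinct tangent lines y − 1 = ±(x − -1) — this is a node (ordinary double point).
Classification: node.


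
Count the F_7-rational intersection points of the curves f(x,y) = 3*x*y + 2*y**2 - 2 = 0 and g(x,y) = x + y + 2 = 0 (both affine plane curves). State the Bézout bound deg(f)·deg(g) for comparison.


Common zeros: {(1, 4)}; count = 1; Bézout bound = 2.

deg(f) = 2, deg(g) = 1, so Bézout bound = 2.
Scan x ∈ F_7. For each x, list the y ∈ F_7 with f(x, y) ≡ 0 and those with g(x, y) ≡ 0 (mod 7); the common zeros in that column are the intersection.
  x = 0: f ≡ 0 at y ∈ {1, 6}; g ≡ 0 at y ∈ {5}; common: ∅.
  x = 1: f ≡ 0 at y ∈ {4, 5}; g ≡ 0 at y ∈ {4}; common: {4}.
  x = 2: f ≡ 0 at y ∈ ∅; g ≡ 0 at y ∈ {3}; common: ∅.
  x = 3: f ≡ 0 at y ∈ ∅; g ≡ 0 at y ∈ {2}; common: ∅.
  x = 4: f ≡ 0 at y ∈ ∅; g ≡ 0 at y ∈ {1}; common: ∅.
  x = 5: f ≡ 0 at y ∈ ∅; g ≡ 0 at y ∈ {0}; common: ∅.
  x = 6: f ≡ 0 at y ∈ {2, 3}; g ≡ 0 at y ∈ {6}; common: ∅.
Collecting: common zeros = {(1, 4)}, so the count is 1.
Comparison with the Bézout bound: 1 ≤ 2 = deg(f)·deg(g), as expected for curves with no common component (the affine F_7-count falls short of the bound because intersections may lie at infinity, over extension fields, or carry multiplicity).


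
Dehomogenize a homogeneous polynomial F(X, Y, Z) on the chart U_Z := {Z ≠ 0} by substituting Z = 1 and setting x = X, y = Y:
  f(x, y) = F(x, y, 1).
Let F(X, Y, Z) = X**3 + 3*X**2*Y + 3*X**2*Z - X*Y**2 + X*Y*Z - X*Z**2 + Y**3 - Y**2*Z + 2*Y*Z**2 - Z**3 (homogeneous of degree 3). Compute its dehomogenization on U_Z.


f(x, y) = x**3 + 3*x**2*y + 3*x**2 - x*y**2 + x*y - x + y**3 - y**2 + 2*y - 1

On U_Z we set Z = 1. Each monomial c·X^i·Y^j·Z^k in F becomes c·x^i·y^j·1^k = c·x^i·y^j.
Substituting Z = 1: F(X, Y, 1) = x**3 + 3*x**2*y + 3*x**2 - x*y**2 + x*y - x + y**3 - y**2 + 2*y - 1.
Note: deg(f) ≤ deg(F) = 3; strict inequality happens when F is divisible by Z (lost terms).


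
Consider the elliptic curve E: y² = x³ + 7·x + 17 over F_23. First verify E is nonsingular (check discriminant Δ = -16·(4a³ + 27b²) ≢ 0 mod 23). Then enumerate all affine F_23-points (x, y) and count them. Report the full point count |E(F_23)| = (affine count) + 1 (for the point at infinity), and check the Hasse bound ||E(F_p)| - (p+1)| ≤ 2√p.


Affine points = {(1, 5), (1, 18), (2, 4), (2, 19), (5, 4), (5, 19), (7, 8), (7, 15), (9, 2), (9, 21), (10, 11), (10, 12), (12, 9), (12, 14), (15, 1), (15, 22), (16, 4), (16, 19), (17, 9), (17, 14), (18, 8), (18, 15), (21, 8), (21, 15), (22, 3), (22, 20)}; affine count = 26; |E(F_23)| = 27.

Discriminant check: Δ ∝ 4a³ + 27b² = 4·7³ + 27·17² = 4·343 + 27·289 ≡ 21 (mod 23). Nonzero ⇒ E is nonsingular.
For each x ∈ F_23, compute rhs = x³ + 7·x + 17 mod 23, then count y ∈ F_23 with y² ≡ rhs.
  x = 0: rhs = 17, matching y values: none (0 points).
  x = 1: rhs = 2, matching y values: 5, 18 (2 points).
  x = 2: rhs = 16, matching y values: 4, 19 (2 points).
  x = 3: rhs = 19, matching y values: none (0 points).
  x = 4: rhs = 17, matching y values: none (0 points).
  x = 5: rhs = 16, matching y values: 4, 19 (2 points).
  x = 6: rhs = 22, matching y values: none (0 points).
  x = 7: rhs = 18, matching y values: 8, 15 (2 points).
  x = 8: rhs = 10, matching y values: none (0 points).
  x = 9: rhs = 4, matching y values: 2, 21 (2 points).
  x = 10: rhs = 6, matching y values: 11, 12 (2 points).
  x = 11: rhs = 22, matching y values: none (0 points).
  x = 12: rhs = 12, matching y values: 9, 14 (2 points).
  x = 13: rhs = 5, matching y values: none (0 points).
  x = 14: rhs = 7, matching y values: none (0 points).
  x = 15: rhs = 1, matching y values: 1, 22 (2 points).
  x = 16: rhs = 16, matching y values: 4, 19 (2 points).
  x = 17: rhs = 12, matching y values: 9, 14 (2 points).
  x = 18: rhs = 18, matching y values: 8, 15 (2 points).
  x = 19: rhs = 17, matching y values: none (0 points).
  x = 20: rhs = 15, matching y values: none (0 points).
  x = 21: rhs = 18, matching y values: 8, 15 (2 points).
  x = 22: rhs = 9, matching y values: 3, 20 (2 points).
Total affine count: 26.
Full point count |E(F_23)| = 26 + 1 = 27.
Hasse bound: |27 − (23+1)| = |3| = 3 ≤ 2√23 ≈ 9.5917 ✓.


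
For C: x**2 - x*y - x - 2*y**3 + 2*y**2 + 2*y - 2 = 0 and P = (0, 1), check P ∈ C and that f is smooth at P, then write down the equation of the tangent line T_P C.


Tangent line at P: -2*x = 0.

Step 1: f(0, 1) = 0, so P lies on C.
Step 2: partial derivatives
  f_x(x, y) = 2*x - y - 1, f_y(x, y) = -x - 6*y**2 + 4*y + 2.
  f_x(P) = -2, f_y(P) = 0 (gradient nonzero, so P is smooth).
Step 3: tangent line at P: -2·(x − 0) + 0·(y − 1) = 0.
Expanding: -2*x = 0.


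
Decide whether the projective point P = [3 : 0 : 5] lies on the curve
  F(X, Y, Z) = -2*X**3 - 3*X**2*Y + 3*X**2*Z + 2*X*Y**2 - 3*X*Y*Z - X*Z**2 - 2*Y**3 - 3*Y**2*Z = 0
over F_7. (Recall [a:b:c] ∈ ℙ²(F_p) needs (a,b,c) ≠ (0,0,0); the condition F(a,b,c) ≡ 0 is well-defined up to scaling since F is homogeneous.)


F(3,0,5) ≡ 6 (mod 7); P is NOT on the curve.

Evaluate F(3, 0, 5) term-by-term (mod 7).
  -2*X**3 ↦ -2·27·1·1 = -54
  -3*X**2*Y ↦ -3·9·0·1 = 0
  3*X**2*Z ↦ 3·9·1·5 = 135
  2*X*Y**2 ↦ 2·3·0·1 = 0
  -3*X*Y*Z ↦ -3·3·0·5 = 0
  -X*Z**2 ↦ -1·3·1·25 = -75
  -2*Y**3 ↦ -2·1·0·1 = 0
  -3*Y**2*Z ↦ -3·1·0·5 = 0
Sum: F(3, 0, 5) = (-54) + (0) + (135) + (0) + (0) + (-75) + (0) + (0) = 6.
Reducing mod 7: 6 ≡ 6 (mod 7).
Since F(a, b, c) ≡ 6 ≠ 0 (mod 7), P does NOT lie on the curve.


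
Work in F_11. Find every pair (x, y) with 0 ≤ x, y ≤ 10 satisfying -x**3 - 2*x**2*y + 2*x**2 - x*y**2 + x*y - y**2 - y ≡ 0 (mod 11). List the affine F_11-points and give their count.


Affine F_11-points: {(0, 0), (0, 10), (1, 2), (1, 8), (2, 0), (2, 5), (4, 1), (4, 2), (8, 4), (8, 7), (10, 9)}; count = 11.

For each of the 121 pairs (x, y) ∈ F_11², evaluate f(x, y) mod 11. Record the zeros.
  x = 0: [0↦0, 1↦9, 2↦5, 3↦10, 4↦2, 5↦3, 6↦2, 7↦10, 8↦5, 9↦9, 10↦0]  zeros at y ∈ {0, 10}
  x = 1: [0↦1, 1↦8, 2↦0, 3↦10, 4↦5, 5↦7, 6↦5, 7↦10, 8↦0, 9↦8, 10↦1]  zeros at y ∈ {2, 8}
  x = 2: [0↦0, 1↦1, 2↦7, 3↦7, 4↦1, 5↦0, 6↦4, 7↦2, 8↦5, 9↦2, 10↦4]  zeros at y ∈ {0, 5}
  x = 3: [0↦2, 1↦4, 2↦9, 3↦6, 4↦6, 5↦9, 6↦4, 7↦2, 8↦3, 9↦7, 10↦3]  zeros at y ∈ ∅
  x = 4: [0↦1, 1↦0, 2↦0, 3↦1, 4↦3, 5↦6, 6↦10, 7↦4, 8↦10, 9↦6, 10↦3]  zeros at y ∈ {1, 2}
  x = 5: [0↦2, 1↦5, 2↦7, 3↦8, 4↦8, 5↦7, 6↦5, 7↦2, 8↦9, 9↦4, 10↦9]  zeros at y ∈ ∅
  x = 6: [0↦10, 1↦2, 2↦2, 3↦10, 4↦4, 5↦6, 6↦5, 7↦1, 8↦5, 9↦6, 10↦4]  zeros at y ∈ ∅
  x = 7: [0↦8, 1↦7, 2↦1, 3↦1, 4↦7, 5↦8, 6↦4, 7↦6, 8↦3, 9↦6, 10↦4]  zeros at y ∈ ∅
  x = 8: [0↦1, 1↦3, 2↦9, 3↦8, 4↦0, 5↦7, 6↦7, 7↦0, 8↦8, 9↦9, 10↦3]  zeros at y ∈ {4, 7}
  x = 9: [0↦5, 1↦6, 2↦9, 3↦3, 4↦10, 5↦8, 6↦8, 7↦10, 8↦3, 9↦9, 10↦6]  zeros at y ∈ ∅
  x = 10: [0↦3, 1↦10, 2↦6, 3↦2, 4↦9, 5↦5, 6↦1, 7↦8, 8↦4, 9↦0, 10↦7]  zeros at y ∈ {9}
Collecting zeros: affine points = {(0, 0), (0, 10), (1, 2), (1, 8), (2, 0), (2, 5), (4, 1), (4, 2), (8, 4), (8, 7), (10, 9)}.
Total count |C(F_11)_aff| = 11.


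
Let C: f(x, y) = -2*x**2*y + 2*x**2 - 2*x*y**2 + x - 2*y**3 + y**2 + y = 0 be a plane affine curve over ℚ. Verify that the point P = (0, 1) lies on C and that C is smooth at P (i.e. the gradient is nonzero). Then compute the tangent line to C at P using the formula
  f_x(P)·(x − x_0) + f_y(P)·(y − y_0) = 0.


Tangent line at P: -x - 3*y + 3 = 0.

Step 1: f(0, 1) = 0, so P lies on C.
Step 2: partial derivatives
  f_x(x, y) = -4*x*y + 4*x - 2*y**2 + 1, f_y(x, y) = -2*x**2 - 4*x*y - 6*y**2 + 2*y + 1.
  f_x(P) = -1, f_y(P) = -3 (gradient nonzero, so P is smooth).
Step 3: tangent line at P: -1·(x − 0) + -3·(y − 1) = 0.
Expanding: -x - 3*y + 3 = 0.


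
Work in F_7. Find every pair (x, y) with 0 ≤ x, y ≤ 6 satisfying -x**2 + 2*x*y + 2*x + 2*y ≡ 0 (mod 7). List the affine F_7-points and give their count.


Affine F_7-points: {(0, 0), (1, 5), (2, 0), (3, 3), (4, 5), (5, 3)}; count = 6.

For each of the 49 pairs (x, y) ∈ F_7², evaluate f(x, y) mod 7. Record the zeros.
  x = 0: [0↦0, 1↦2, 2↦4, 3↦6, 4↦1, 5↦3, 6↦5]  zeros at y ∈ {0}
  x = 1: [0↦1, 1↦5, 2↦2, 3↦6, 4↦3, 5↦0, 6↦4]  zeros at y ∈ {5}
  x = 2: [0↦0, 1↦6, 2↦5, 3↦4, 4↦3, 5↦2, 6↦1]  zeros at y ∈ {0}
  x = 3: [0↦4, 1↦5, 2↦6, 3↦0, 4↦1, 5↦2, 6↦3]  zeros at y ∈ {3}
  x = 4: [0↦6, 1↦2, 2↦5, 3↦1, 4↦4, 5↦0, 6↦3]  zeros at y ∈ {5}
  x = 5: [0↦6, 1↦4, 2↦2, 3↦0, 4↦5, 5↦3, 6↦1]  zeros at y ∈ {3}
  x = 6: [0↦4, 1↦4, 2↦4, 3↦4, 4↦4, 5↦4, 6↦4]  zeros at y ∈ ∅
Collecting zeros: affine points = {(0, 0), (1, 5), (2, 0), (3, 3), (4, 5), (5, 3)}.
Total count |C(F_7)_aff| = 6.


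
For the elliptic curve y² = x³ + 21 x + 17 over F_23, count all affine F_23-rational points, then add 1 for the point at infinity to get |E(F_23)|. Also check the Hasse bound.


Affine points = {(1, 4), (1, 19), (4, 2), (4, 21), (7, 1), (7, 22), (10, 10), (10, 13), (13, 7), (13, 16), (15, 2), (15, 21), (21, 6), (21, 17), (22, 8), (22, 15)}; affine count = 16; |E(F_23)| = 17.

Discriminant check: Δ ∝ 4a³ + 27b² = 4·21³ + 27·17² = 4·9261 + 27·289 ≡ 20 (mod 23). Nonzero ⇒ E is nonsingular.
For each x ∈ F_23, compute rhs = x³ + 21·x + 17 mod 23, then count y ∈ F_23 with y² ≡ rhs.
  x = 0: rhs = 17, matching y values: none (0 points).
  x = 1: rhs = 16, matching y values: 4, 19 (2 points).
  x = 2: rhs = 21, matching y values: none (0 points).
  x = 3: rhs = 15, matching y values: none (0 points).
  x = 4: rhs = 4, matching y values: 2, 21 (2 points).
  x = 5: rhs = 17, matching y values: none (0 points).
  x = 6: rhs = 14, matching y values: none (0 points).
  x = 7: rhs = 1, matching y values: 1, 22 (2 points).
  x = 8: rhs = 7, matching y values: none (0 points).
  x = 9: rhs = 15, matching y values: none (0 points).
  x = 10: rhs = 8, matching y values: 10, 13 (2 points).
  x = 11: rhs = 15, matching y values: none (0 points).
  x = 12: rhs = 19, matching y values: none (0 points).
  x = 13: rhs = 3, matching y values: 7, 16 (2 points).
  x = 14: rhs = 19, matching y values: none (0 points).
  x = 15: rhs = 4, matching y values: 2, 21 (2 points).
  x = 16: rhs = 10, matching y values: none (0 points).
  x = 17: rhs = 20, matching y values: none (0 points).
  x = 18: rhs = 17, matching y values: none (0 points).
  x = 19: rhs = 7, matching y values: none (0 points).
  x = 20: rhs = 19, matching y values: none (0 points).
  x = 21: rhs = 13, matching y values: 6, 17 (2 points).
  x = 22: rhs = 18, matching y values: 8, 15 (2 points).
Total affine count: 16.
Full point count |E(F_23)| = 16 + 1 = 17.
Hasse bound: |17 − (23+1)| = |-7| = 7 ≤ 2√23 ≈ 9.5917 ✓.


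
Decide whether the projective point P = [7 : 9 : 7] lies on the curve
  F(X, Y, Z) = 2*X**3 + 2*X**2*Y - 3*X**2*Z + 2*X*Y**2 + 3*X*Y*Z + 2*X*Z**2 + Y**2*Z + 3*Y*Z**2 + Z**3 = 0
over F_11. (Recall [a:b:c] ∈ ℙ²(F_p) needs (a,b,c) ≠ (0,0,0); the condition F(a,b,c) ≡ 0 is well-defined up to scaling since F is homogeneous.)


F(7,9,7) ≡ 8 (mod 11); P is NOT on the curve.

Evaluate F(7, 9, 7) term-by-term (mod 11).
  2*X**3 ↦ 2·343·1·1 = 686
  2*X**2*Y ↦ 2·49·9·1 = 882
  -3*X**2*Z ↦ -3·49·1·7 = -1029
  2*X*Y**2 ↦ 2·7·81·1 = 1134
  3*X*Y*Z ↦ 3·7·9·7 = 1323
  2*X*Z**2 ↦ 2·7·1·49 = 686
  Y**2*Z ↦ 1·1·81·7 = 567
  3*Y*Z**2 ↦ 3·1·9·49 = 1323
  Z**3 ↦ 1·1·1·343 = 343
Sum: F(7, 9, 7) = (686) + (882) + (-1029) + (1134) + (1323) + (686) + (567) + (1323) + (343) = 5915.
Reducing mod 11: 5915 ≡ 8 (mod 11).
Since F(a, b, c) ≡ 8 ≠ 0 (mod 11), P does NOT lie on the curve.


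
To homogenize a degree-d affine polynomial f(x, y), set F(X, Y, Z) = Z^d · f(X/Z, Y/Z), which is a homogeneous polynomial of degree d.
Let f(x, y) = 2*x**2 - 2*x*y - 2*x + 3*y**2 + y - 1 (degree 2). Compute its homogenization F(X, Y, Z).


F(X, Y, Z) = 2*X**2 - 2*X*Y - 2*X*Z + 3*Y**2 + Y*Z - Z**2

deg(f) = 2.
Substitute x = X/Z, y = Y/Z into f, then multiply by Z^2.
  monomial 2·x^2·y^0 ↦ 2·X^2·Y^0·Z^0.
  monomial -2·x^1·y^1 ↦ -2·X^1·Y^1·Z^0.
  monomial -2·x^1·y^0 ↦ -2·X^1·Y^0·Z^1.
  monomial 3·x^0·y^2 ↦ 3·X^0·Y^2·Z^0.
  monomial 1·x^0·y^1 ↦ 1·X^0·Y^1·Z^1.
  monomial -1·x^0·y^0 ↦ -1·X^0·Y^0·Z^2.
Collecting: F(X, Y, Z) = 2*X**2 - 2*X*Y - 2*X*Z + 3*Y**2 + Y*Z - Z**2.


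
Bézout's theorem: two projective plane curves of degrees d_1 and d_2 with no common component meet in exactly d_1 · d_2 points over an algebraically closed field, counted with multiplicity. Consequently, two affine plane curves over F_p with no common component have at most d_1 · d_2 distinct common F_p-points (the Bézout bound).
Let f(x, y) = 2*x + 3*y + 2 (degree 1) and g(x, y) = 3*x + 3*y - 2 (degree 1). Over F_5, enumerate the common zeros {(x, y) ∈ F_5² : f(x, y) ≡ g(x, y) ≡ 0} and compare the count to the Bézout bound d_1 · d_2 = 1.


Common zeros: {(4, 0)}; count = 1; Bézout bound = 1.

deg(f) = 1, deg(g) = 1, so Bézout bound = 1.
Scan x ∈ F_5. For each x, list the y ∈ F_5 with f(x, y) ≡ 0 and those with g(x, y) ≡ 0 (mod 5); the common zeros in that column are the intersection.
  x = 0: f ≡ 0 at y ∈ {1}; g ≡ 0 at y ∈ {4}; common: ∅.
  x = 1: f ≡ 0 at y ∈ {2}; g ≡ 0 at y ∈ {3}; common: ∅.
  x = 2: f ≡ 0 at y ∈ {3}; g ≡ 0 at y ∈ {2}; common: ∅.
  x = 3: f ≡ 0 at y ∈ {4}; g ≡ 0 at y ∈ {1}; common: ∅.
  x = 4: f ≡ 0 at y ∈ {0}; g ≡ 0 at y ∈ {0}; common: {0}.
Collecting: common zeros = {(4, 0)}, so the count is 1.
Comparison with the Bézout bound: 1 ≤ 1 = deg(f)·deg(g), as expected for curves with no common component (the bound is attained).


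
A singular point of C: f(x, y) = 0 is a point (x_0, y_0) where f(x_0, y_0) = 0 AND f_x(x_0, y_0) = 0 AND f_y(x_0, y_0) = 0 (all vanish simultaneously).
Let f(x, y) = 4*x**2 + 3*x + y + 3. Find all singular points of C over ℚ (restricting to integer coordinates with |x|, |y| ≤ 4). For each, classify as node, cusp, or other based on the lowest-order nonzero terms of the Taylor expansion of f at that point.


No singular points in the scanned grid; C is smooth there.

Compute partial derivatives:
  f_x = 8*x + 3.
  f_y = 1.
f_y = 1 is a nonzero constant, so f_y never vanishes: no point (x, y) can satisfy f = f_x = f_y = 0. In particular no (x, y) ∈ {−4, ..., 4}² is singular; the curve is smooth.


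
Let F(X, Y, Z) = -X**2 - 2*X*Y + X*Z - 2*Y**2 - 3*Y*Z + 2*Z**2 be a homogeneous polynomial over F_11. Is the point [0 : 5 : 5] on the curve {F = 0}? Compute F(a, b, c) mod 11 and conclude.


F(0,5,5) ≡ 2 (mod 11); P is NOT on the curve.

Evaluate F(0, 5, 5) term-by-term (mod 11).
  -X**2 ↦ -1·0·1·1 = 0
  -2*X*Y ↦ -2·0·5·1 = 0
  X*Z ↦ 1·0·1·5 = 0
  -2*Y**2 ↦ -2·1·25·1 = -50
  -3*Y*Z ↦ -3·1·5·5 = -75
  2*Z**2 ↦ 2·1·1·25 = 50
Sum: F(0, 5, 5) = (0) + (0) + (0) + (-50) + (-75) + (50) = -75.
Reducing mod 11: -75 ≡ 2 (mod 11).
Since F(a, b, c) ≡ 2 ≠ 0 (mod 11), P does NOT lie on the curve.


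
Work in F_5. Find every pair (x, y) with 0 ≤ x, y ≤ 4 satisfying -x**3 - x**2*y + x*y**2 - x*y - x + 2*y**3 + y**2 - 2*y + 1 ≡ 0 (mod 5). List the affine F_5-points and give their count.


Affine F_5-points: {(1, 2), (2, 4), (3, 2), (4, 2)}; count = 4.

For each of the 25 pairs (x, y) ∈ F_5², evaluate f(x, y) mod 5. Record the zeros.
  x = 0: [0↦1, 1↦2, 2↦2, 3↦3, 4↦2]  zeros at y ∈ ∅
  x = 1: [0↦4, 1↦4, 2↦0, 3↦4, 4↦3]  zeros at y ∈ {2}
  x = 2: [0↦1, 1↦3, 2↦3, 3↦3, 4↦0]  zeros at y ∈ {4}
  x = 3: [0↦1, 1↦3, 2↦0, 3↦4, 4↦2]  zeros at y ∈ {2}
  x = 4: [0↦3, 1↦3, 2↦0, 3↦1, 4↦3]  zeros at y ∈ {2}
Collecting zeros: affine points = {(1, 2), (2, 4), (3, 2), (4, 2)}.
Total count |C(F_5)_aff| = 4.


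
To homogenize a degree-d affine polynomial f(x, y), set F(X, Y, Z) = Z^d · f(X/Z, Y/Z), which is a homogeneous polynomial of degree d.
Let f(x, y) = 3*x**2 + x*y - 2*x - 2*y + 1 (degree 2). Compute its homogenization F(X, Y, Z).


F(X, Y, Z) = 3*X**2 + X*Y - 2*X*Z - 2*Y*Z + Z**2

deg(f) = 2.
Substitute x = X/Z, y = Y/Z into f, then multiply by Z^2.
  monomial 3·x^2·y^0 ↦ 3·X^2·Y^0·Z^0.
  monomial 1·x^1·y^1 ↦ 1·X^1·Y^1·Z^0.
  monomial -2·x^1·y^0 ↦ -2·X^1·Y^0·Z^1.
  monomial -2·x^0·y^1 ↦ -2·X^0·Y^1·Z^1.
  monomial 1·x^0·y^0 ↦ 1·X^0·Y^0·Z^2.
Collecting: F(X, Y, Z) = 3*X**2 + X*Y - 2*X*Z - 2*Y*Z + Z**2.


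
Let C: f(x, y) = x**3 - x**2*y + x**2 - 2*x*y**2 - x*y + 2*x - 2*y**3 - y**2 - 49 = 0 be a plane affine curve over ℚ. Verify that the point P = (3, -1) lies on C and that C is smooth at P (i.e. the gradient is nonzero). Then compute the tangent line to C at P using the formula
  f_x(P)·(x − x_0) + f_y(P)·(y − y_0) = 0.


Tangent line at P: 40*x - 4*y - 124 = 0.

Step 1: f(3, -1) = 0, so P lies on C.
Step 2: partial derivatives
  f_x(x, y) = 3*x**2 - 2*x*y + 2*x - 2*y**2 - y + 2, f_y(x, y) = -x**2 - 4*x*y - x - 6*y**2 - 2*y.
  f_x(P) = 40, f_y(P) = -4 (gradient nonzero, so P is smooth).
Step 3: tangent line at P: 40·(x − 3) + -4·(y − -1) = 0.
Expanding: 40*x - 4*y - 124 = 0.


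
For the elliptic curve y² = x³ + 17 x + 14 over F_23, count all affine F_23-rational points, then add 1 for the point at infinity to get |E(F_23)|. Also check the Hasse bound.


Affine points = {(1, 3), (1, 20), (3, 0), (4, 10), (4, 13), (7, 4), (7, 19), (8, 8), (8, 15), (14, 11), (14, 12), (16, 9), (16, 14), (17, 8), (17, 15), (21, 8), (21, 15)}; affine count = 17; |E(F_23)| = 18.

Discriminant check: Δ ∝ 4a³ + 27b² = 4·17³ + 27·14² = 4·4913 + 27·196 ≡ 12 (mod 23). Nonzero ⇒ E is nonsingular.
For each x ∈ F_23, compute rhs = x³ + 17·x + 14 mod 23, then count y ∈ F_23 with y² ≡ rhs.
  x = 0: rhs = 14, matching y values: none (0 points).
  x = 1: rhs = 9, matching y values: 3, 20 (2 points).
  x = 2: rhs = 10, matching y values: none (0 points).
  x = 3: rhs = 0, matching y values: 0 (1 points).
  x = 4: rhs = 8, matching y values: 10, 13 (2 points).
  x = 5: rhs = 17, matching y values: none (0 points).
  x = 6: rhs = 10, matching y values: none (0 points).
  x = 7: rhs = 16, matching y values: 4, 19 (2 points).
  x = 8: rhs = 18, matching y values: 8, 15 (2 points).
  x = 9: rhs = 22, matching y values: none (0 points).
  x = 10: rhs = 11, matching y values: none (0 points).
  x = 11: rhs = 14, matching y values: none (0 points).
  x = 12: rhs = 14, matching y values: none (0 points).
  x = 13: rhs = 17, matching y values: none (0 points).
  x = 14: rhs = 6, matching y values: 11, 12 (2 points).
  x = 15: rhs = 10, matching y values: none (0 points).
  x = 16: rhs = 12, matching y values: 9, 14 (2 points).
  x = 17: rhs = 18, matching y values: 8, 15 (2 points).
  x = 18: rhs = 11, matching y values: none (0 points).
  x = 19: rhs = 20, matching y values: none (0 points).
  x = 20: rhs = 5, matching y values: none (0 points).
  x = 21: rhs = 18, matching y values: 8, 15 (2 points).
  x = 22: rhs = 19, matching y values: none (0 points).
Total affine count: 17.
Full point count |E(F_23)| = 17 + 1 = 18.
Hasse bound: |18 − (23+1)| = |-6| = 6 ≤ 2√23 ≈ 9.5917 ✓.


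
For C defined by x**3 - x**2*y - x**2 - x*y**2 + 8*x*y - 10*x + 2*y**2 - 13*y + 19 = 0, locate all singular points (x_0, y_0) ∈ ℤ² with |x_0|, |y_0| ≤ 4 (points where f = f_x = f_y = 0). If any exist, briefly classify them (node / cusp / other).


Singular points: {(1, 3)}; classification: node.

Compute partial derivatives:
  f_x = 3*x**2 - 2*x*y - 2*x - y**2 + 8*y - 10.
  f_y = -x**2 - 2*x*y + 8*x + 4*y - 13.
Scan x_0 ∈ {−4, ..., 4}. For each x_0, f_y(x_0, y) is a polynomial in y; find its integer roots y ∈ {−4, ..., 4}, then test f_x and f at those candidates.
  x = -4: f_y(-4, y) = 12*y - 61; no integer root y with |y| ≤ 4.
  x = -3: f_y(-3, y) = 10*y - 46; no integer root y with |y| ≤ 4.
  x = -2: f_y(-2, y) = 8*y - 33; no integer root y with |y| ≤ 4.
  x = -1: f_y(-1, y) = 6*y - 22; no integer root y with |y| ≤ 4.
  x = 0: f_y(0, y) = 4*y - 13; no integer root y with |y| ≤ 4.
  x = 1: f_y(1, y) = 2*y - 6; vanishes at y ∈ {3}. (1, 3): f_x = 0, f = 0 — SINGULAR.
  x = 2: f_y(2, y) = -1; no integer root y with |y| ≤ 4.
  x = 3: f_y(3, y) = 2 - 2*y; vanishes at y ∈ {1}. (3, 1): f_x = 12 ≠ 0.
  x = 4: f_y(4, y) = 3 - 4*y; no integer root y with |y| ≤ 4.
Only singular point on the grid: (1, 3).
Classify: substitute x = 1 + u, y = 3 + v and expand: f = u**3 - u**2*v - u**2 - u*v**2 + v**2.
No constant or linear terms (consistent with a singular point). Quadratic part: -u**2 + v**2. Cubic part: u**3 - u**2*v - u*v**2.
The quadratic part v**2 - u**2 = (v − u)(v + u) splits into two distinct linear factors, so there are two distinct tangent lines y − 3 = ±(x − 1) — this is a node (ordinary double point).
Classification: node.


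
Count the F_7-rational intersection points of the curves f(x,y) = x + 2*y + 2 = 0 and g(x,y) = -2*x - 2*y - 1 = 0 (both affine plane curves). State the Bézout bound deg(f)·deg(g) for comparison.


Common zeros: {(1, 2)}; count = 1; Bézout bound = 1.

deg(f) = 1, deg(g) = 1, so Bézout bound = 1.
Scan x ∈ F_7. For each x, list the y ∈ F_7 with f(x, y) ≡ 0 and those with g(x, y) ≡ 0 (mod 7); the common zeros in that column are the intersection.
  x = 0: f ≡ 0 at y ∈ {6}; g ≡ 0 at y ∈ {3}; common: ∅.
  x = 1: f ≡ 0 at y ∈ {2}; g ≡ 0 at y ∈ {2}; common: {2}.
  x = 2: f ≡ 0 at y ∈ {5}; g ≡ 0 at y ∈ {1}; common: ∅.
  x = 3: f ≡ 0 at y ∈ {1}; g ≡ 0 at y ∈ {0}; common: ∅.
  x = 4: f ≡ 0 at y ∈ {4}; g ≡ 0 at y ∈ {6}; common: ∅.
  x = 5: f ≡ 0 at y ∈ {0}; g ≡ 0 at y ∈ {5}; common: ∅.
  x = 6: f ≡ 0 at y ∈ {3}; g ≡ 0 at y ∈ {4}; common: ∅.
Collecting: common zeros = {(1, 2)}, so the count is 1.
Comparison with the Bézout bound: 1 ≤ 1 = deg(f)·deg(g), as expected for curves with no common component (the bound is attained).


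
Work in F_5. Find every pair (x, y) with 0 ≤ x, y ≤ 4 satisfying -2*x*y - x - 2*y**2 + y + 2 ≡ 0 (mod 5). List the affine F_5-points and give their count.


Affine F_5-points: {(1, 3), (1, 4), (2, 0), (2, 1)}; count = 4.

For each of the 25 pairs (x, y) ∈ F_5², evaluate f(x, y) mod 5. Record the zeros.
  x = 0: [0↦2, 1↦1, 2↦1, 3↦2, 4↦4]  zeros at y ∈ ∅
  x = 1: [0↦1, 1↦3, 2↦1, 3↦0, 4↦0]  zeros at y ∈ {3, 4}
  x = 2: [0↦0, 1↦0, 2↦1, 3↦3, 4↦1]  zeros at y ∈ {0, 1}
  x = 3: [0↦4, 1↦2, 2↦1, 3↦1, 4↦2]  zeros at y ∈ ∅
  x = 4: [0↦3, 1↦4, 2↦1, 3↦4, 4↦3]  zeros at y ∈ ∅
Collecting zeros: affine points = {(1, 3), (1, 4), (2, 0), (2, 1)}.
Total count |C(F_5)_aff| = 4.


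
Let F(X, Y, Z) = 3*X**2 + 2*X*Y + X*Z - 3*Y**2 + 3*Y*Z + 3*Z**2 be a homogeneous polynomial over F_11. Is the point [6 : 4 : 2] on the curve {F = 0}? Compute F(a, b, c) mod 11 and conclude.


F(6,4,2) ≡ 2 (mod 11); P is NOT on the curve.

Evaluate F(6, 4, 2) term-by-term (mod 11).
  3*X**2 ↦ 3·36·1·1 = 108
  2*X*Y ↦ 2·6·4·1 = 48
  X*Z ↦ 1·6·1·2 = 12
  -3*Y**2 ↦ -3·1·16·1 = -48
  3*Y*Z ↦ 3·1·4·2 = 24
  3*Z**2 ↦ 3·1·1·4 = 12
Sum: F(6, 4, 2) = (108) + (48) + (12) + (-48) + (24) + (12) = 156.
Reducing mod 11: 156 ≡ 2 (mod 11).
Since F(a, b, c) ≡ 2 ≠ 0 (mod 11), P does NOT lie on the curve.


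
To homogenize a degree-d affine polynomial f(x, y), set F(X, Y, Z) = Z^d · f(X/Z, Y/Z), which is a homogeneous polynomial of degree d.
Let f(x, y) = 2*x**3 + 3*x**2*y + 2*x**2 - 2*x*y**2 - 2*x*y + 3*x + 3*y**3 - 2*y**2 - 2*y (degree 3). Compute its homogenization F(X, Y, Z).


F(X, Y, Z) = 2*X**3 + 3*X**2*Y + 2*X**2*Z - 2*X*Y**2 - 2*X*Y*Z + 3*X*Z**2 + 3*Y**3 - 2*Y**2*Z - 2*Y*Z**2

deg(f) = 3.
Substitute x = X/Z, y = Y/Z into f, then multiply by Z^3.
  monomial 2·x^3·y^0 ↦ 2·X^3·Y^0·Z^0.
  monomial 3·x^2·y^1 ↦ 3·X^2·Y^1·Z^0.
  monomial 2·x^2·y^0 ↦ 2·X^2·Y^0·Z^1.
  monomial -2·x^1·y^2 ↦ -2·X^1·Y^2·Z^0.
  monomial -2·x^1·y^1 ↦ -2·X^1·Y^1·Z^1.
  monomial 3·x^1·y^0 ↦ 3·X^1·Y^0·Z^2.
  monomial 3·x^0·y^3 ↦ 3·X^0·Y^3·Z^0.
  monomial -2·x^0·y^2 ↦ -2·X^0·Y^2·Z^1.
  monomial -2·x^0·y^1 ↦ -2·X^0·Y^1·Z^2.
Collecting: F(X, Y, Z) = 2*X**3 + 3*X**2*Y + 2*X**2*Z - 2*X*Y**2 - 2*X*Y*Z + 3*X*Z**2 + 3*Y**3 - 2*Y**2*Z - 2*Y*Z**2.


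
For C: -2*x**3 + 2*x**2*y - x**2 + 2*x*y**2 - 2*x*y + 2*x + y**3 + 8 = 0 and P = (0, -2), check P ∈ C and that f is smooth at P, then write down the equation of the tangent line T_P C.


Tangent line at P: 14*x + 12*y + 24 = 0.

Step 1: f(0, -2) = 0, so P lies on C.
Step 2: partial derivatives
  f_x(x, y) = -6*x**2 + 4*x*y - 2*x + 2*y**2 - 2*y + 2, f_y(x, y) = 2*x**2 + 4*x*y - 2*x + 3*y**2.
  f_x(P) = 14, f_y(P) = 12 (gradient nonzero, so P is smooth).
Step 3: tangent line at P: 14·(x − 0) + 12·(y − -2) = 0.
Expanding: 14*x + 12*y + 24 = 0.


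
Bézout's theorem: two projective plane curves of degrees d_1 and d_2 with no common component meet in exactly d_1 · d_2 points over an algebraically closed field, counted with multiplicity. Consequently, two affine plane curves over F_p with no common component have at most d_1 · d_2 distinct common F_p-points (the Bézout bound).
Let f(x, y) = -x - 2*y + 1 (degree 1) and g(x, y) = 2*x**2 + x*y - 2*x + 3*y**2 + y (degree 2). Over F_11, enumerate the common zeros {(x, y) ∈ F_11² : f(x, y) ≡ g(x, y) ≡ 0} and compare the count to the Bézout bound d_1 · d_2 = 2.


Common zeros: {(1, 0), (3, 10)}; count = 2; Bézout bound = 2.

deg(f) = 1, deg(g) = 2, so Bézout bound = 2.
Scan x ∈ F_11. For each x, list the y ∈ F_11 with f(x, y) ≡ 0 and those with g(x, y) ≡ 0 (mod 11); the common zeros in that column are the intersection.
  x = 0: f ≡ 0 at y ∈ {6}; g ≡ 0 at y ∈ {0, 7}; common: ∅.
  x = 1: f ≡ 0 at y ∈ {0}; g ≡ 0 at y ∈ {0, 3}; common: {0}.
  x = 2: f ≡ 0 at y ∈ {5}; g ≡ 0 at y ∈ {2, 8}; common: ∅.
  x = 3: f ≡ 0 at y ∈ {10}; g ≡ 0 at y ∈ {7, 10}; common: {10}.
  x = 4: f ≡ 0 at y ∈ {4}; g ≡ 0 at y ∈ {3, 10}; common: ∅.
  x = 5: f ≡ 0 at y ∈ {9}; g ≡ 0 at y ∈ ∅; common: ∅.
  x = 6: f ≡ 0 at y ∈ {3}; g ≡ 0 at y ∈ {8}; common: ∅.
  x = 7: f ≡ 0 at y ∈ {8}; g ≡ 0 at y ∈ ∅; common: ∅.
  x = 8: f ≡ 0 at y ∈ {2}; g ≡ 0 at y ∈ ∅; common: ∅.
  x = 9: f ≡ 0 at y ∈ {7}; g ≡ 0 at y ∈ {2}; common: ∅.
  x = 10: f ≡ 0 at y ∈ {1}; g ≡ 0 at y ∈ ∅; common: ∅.
Collecting: common zeros = {(1, 0), (3, 10)}, so the count is 2.
Comparison with the Bézout bound: 2 ≤ 2 = deg(f)·deg(g), as expected for curves with no common component (the bound is attained).
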